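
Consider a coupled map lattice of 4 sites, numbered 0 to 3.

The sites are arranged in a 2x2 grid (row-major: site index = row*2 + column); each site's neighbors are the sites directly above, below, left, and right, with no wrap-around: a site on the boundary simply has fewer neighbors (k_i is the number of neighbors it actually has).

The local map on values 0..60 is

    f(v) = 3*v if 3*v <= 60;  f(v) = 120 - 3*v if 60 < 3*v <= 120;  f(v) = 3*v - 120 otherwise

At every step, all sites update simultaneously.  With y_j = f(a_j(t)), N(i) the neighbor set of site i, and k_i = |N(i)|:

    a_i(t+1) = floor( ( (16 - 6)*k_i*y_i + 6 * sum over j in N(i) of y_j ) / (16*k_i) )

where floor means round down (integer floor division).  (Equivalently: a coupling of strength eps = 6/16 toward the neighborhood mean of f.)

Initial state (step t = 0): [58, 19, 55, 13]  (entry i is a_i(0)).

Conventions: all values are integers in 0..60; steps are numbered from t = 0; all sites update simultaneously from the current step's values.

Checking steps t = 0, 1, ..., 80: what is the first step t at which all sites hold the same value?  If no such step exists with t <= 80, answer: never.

Answer: 36
Key observation: Synchronization is absorbing here: once all sites are equal they stay equal, and step 36 is the first all-equal step.

Derivation:
t=0: [58, 19, 55, 13]  (not all equal)
t=1: [52, 53, 45, 43]  (not all equal)
t=2: [32, 32, 17, 15]  (not all equal)
t=3: [29, 27, 44, 42]  (not all equal)
t=4: [30, 31, 14, 13]  (not all equal)
t=5: [31, 29, 39, 37]  (not all equal)
t=6: [23, 27, 8, 12]  (not all equal)
t=7: [43, 40, 31, 34]  (not all equal)
t=8: [10, 5, 21, 16]  (not all equal)
t=9: [32, 24, 50, 43]  (not all equal)
t=10: [29, 36, 24, 20]  (not all equal)
t=11: [31, 24, 47, 48]  (not all equal)
t=12: [29, 39, 22, 27]  (not all equal)
t=13: [31, 15, 47, 35]  (not all equal)
t=14: [29, 36, 21, 21]  (not all equal)
t=15: [33, 24, 52, 48]  (not all equal)
t=16: [28, 38, 30, 30]  (not all equal)
t=17: [29, 16, 31, 25]  (not all equal)
t=18: [34, 44, 31, 42]  (not all equal)
t=19: [18, 12, 21, 11]  (not all equal)
t=20: [51, 38, 51, 38]  (not all equal)
t=21: [27, 11, 27, 11]  (not all equal)
t=22: [37, 34, 37, 34]  (not all equal)
t=23: [10, 16, 10, 16]  (not all equal)
t=24: [33, 44, 33, 44]  (not all equal)
t=25: [19, 13, 19, 13]  (not all equal)
t=26: [53, 42, 53, 42]  (not all equal)
t=27: [32, 12, 32, 12]  (not all equal)
t=28: [26, 33, 26, 33]  (not all equal)
t=29: [38, 24, 38, 24]  (not all equal)
t=30: [13, 40, 13, 40]  (not all equal)
t=31: [31, 7, 31, 7]  (not all equal)
t=32: [25, 22, 25, 22]  (not all equal)
t=33: [46, 52, 46, 52]  (not all equal)
t=34: [21, 32, 21, 32]  (not all equal)
t=35: [50, 30, 50, 30]  (not all equal)
t=36: [30, 30, 30, 30]  (all equal)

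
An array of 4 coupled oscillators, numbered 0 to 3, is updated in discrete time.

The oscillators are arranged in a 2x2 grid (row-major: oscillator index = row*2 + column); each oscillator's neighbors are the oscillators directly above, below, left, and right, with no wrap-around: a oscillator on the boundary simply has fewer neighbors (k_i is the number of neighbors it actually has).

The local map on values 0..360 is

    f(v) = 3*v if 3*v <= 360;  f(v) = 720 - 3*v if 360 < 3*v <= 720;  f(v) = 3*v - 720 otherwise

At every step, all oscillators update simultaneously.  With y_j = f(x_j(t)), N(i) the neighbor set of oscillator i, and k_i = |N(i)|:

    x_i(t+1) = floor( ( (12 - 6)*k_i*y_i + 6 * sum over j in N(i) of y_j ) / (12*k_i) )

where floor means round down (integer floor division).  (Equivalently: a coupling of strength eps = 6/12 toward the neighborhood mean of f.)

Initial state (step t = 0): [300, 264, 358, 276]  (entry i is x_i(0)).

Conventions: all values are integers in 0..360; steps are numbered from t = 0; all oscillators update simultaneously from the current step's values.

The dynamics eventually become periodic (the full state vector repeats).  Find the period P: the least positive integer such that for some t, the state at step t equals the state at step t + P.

Answer: 10
Key observation: The state at step 19, [247, 112, 247, 112], reappears at step 29 — and no state repeats earlier — so the cycle the system enters has period 10.

Derivation:
t=0: [300, 264, 358, 276]
t=1: [196, 108, 249, 160]
t=2: [153, 255, 106, 207]
t=3: [221, 112, 249, 140]
t=4: [119, 257, 102, 240]
t=5: [267, 114, 242, 89]
t=6: [127, 258, 90, 220]
t=7: [250, 126, 234, 111]
t=8: [105, 261, 99, 256]
t=9: [247, 122, 239, 114]
t=10: [99, 267, 92, 260]
t=11: [237, 129, 227, 119]
t=12: [97, 258, 111, 271]
t=13: [242, 123, 262, 143]
t=14: [107, 249, 107, 249]
t=15: [247, 100, 247, 100]
t=16: [90, 230, 90, 230]
t=17: [210, 90, 210, 90]
t=18: [135, 225, 135, 225]
t=19: [247, 112, 247, 112]
t=20: [99, 257, 99, 257]
t=21: [235, 112, 235, 112]
t=22: [95, 255, 95, 255]
t=23: [225, 105, 225, 105]
t=24: [112, 247, 112, 247]
t=25: [257, 99, 257, 99]
t=26: [112, 235, 112, 235]
t=27: [255, 95, 255, 95]
t=28: [105, 225, 105, 225]
t=29: [247, 112, 247, 112]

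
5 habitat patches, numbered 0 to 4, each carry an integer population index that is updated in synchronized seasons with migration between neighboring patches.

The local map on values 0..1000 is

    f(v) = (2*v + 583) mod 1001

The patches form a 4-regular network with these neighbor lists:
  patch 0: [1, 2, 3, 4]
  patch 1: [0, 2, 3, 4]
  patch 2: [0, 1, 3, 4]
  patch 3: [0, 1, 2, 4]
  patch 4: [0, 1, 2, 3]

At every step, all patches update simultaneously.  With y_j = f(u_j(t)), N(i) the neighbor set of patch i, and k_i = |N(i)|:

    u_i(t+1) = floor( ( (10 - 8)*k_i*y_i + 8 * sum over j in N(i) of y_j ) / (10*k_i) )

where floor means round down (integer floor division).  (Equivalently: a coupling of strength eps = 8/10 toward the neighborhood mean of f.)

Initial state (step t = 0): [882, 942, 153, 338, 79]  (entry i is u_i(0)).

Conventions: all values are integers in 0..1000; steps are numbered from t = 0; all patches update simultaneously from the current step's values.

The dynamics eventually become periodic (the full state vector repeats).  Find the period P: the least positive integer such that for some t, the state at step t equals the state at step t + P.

Simulating step by step:
t=0: [882, 942, 153, 338, 79]
t=1: [539, 539, 539, 539, 539]
t=2: [660, 660, 660, 660, 660]
t=3: [902, 902, 902, 902, 902]
t=4: [385, 385, 385, 385, 385]
t=5: [352, 352, 352, 352, 352]
t=6: [286, 286, 286, 286, 286]
t=7: [154, 154, 154, 154, 154]
t=8: [891, 891, 891, 891, 891]
t=9: [363, 363, 363, 363, 363]
t=10: [308, 308, 308, 308, 308]
t=11: [198, 198, 198, 198, 198]
t=12: [979, 979, 979, 979, 979]
t=13: [539, 539, 539, 539, 539]

Answer: 12
Key observation: The state at step 1, [539, 539, 539, 539, 539], reappears at step 13 — and no state repeats earlier — so the cycle the system enters has period 12.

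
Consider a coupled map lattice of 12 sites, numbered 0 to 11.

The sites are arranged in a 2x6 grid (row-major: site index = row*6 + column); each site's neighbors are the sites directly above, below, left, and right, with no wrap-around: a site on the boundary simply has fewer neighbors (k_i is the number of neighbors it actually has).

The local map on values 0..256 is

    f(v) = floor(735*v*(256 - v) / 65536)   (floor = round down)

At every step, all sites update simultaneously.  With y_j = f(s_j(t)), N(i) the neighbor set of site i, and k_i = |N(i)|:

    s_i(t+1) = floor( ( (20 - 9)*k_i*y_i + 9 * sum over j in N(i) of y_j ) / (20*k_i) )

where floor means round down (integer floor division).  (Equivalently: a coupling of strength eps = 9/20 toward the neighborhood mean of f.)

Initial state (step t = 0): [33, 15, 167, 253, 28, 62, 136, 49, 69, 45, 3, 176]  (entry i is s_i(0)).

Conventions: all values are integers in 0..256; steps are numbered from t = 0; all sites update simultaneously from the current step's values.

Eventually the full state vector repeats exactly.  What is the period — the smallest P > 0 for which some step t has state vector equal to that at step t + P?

Simulating step by step:
t=0: [33, 15, 167, 253, 28, 62, 136, 49, 69, 45, 3, 176]
t=1: [95, 76, 120, 55, 61, 125, 144, 117, 136, 82, 54, 118]
t=2: [168, 164, 169, 139, 137, 171, 178, 177, 179, 152, 138, 168]
t=3: [163, 165, 165, 178, 179, 167, 157, 157, 159, 175, 178, 168]
t=4: [170, 169, 166, 157, 156, 163, 173, 172, 169, 159, 156, 162]
t=5: [162, 164, 167, 172, 173, 170, 161, 162, 165, 171, 173, 170]
t=6: [170, 168, 166, 162, 161, 162, 170, 169, 167, 163, 161, 162]
t=7: [163, 164, 167, 169, 170, 170, 163, 164, 166, 169, 170, 170]
t=8: [169, 168, 166, 164, 163, 163, 169, 168, 166, 164, 163, 163]
t=9: [164, 165, 167, 168, 169, 170, 164, 165, 167, 168, 169, 170]
t=10: [168, 167, 166, 165, 164, 163, 168, 167, 166, 165, 164, 163]
t=11: [165, 166, 167, 168, 169, 169, 165, 166, 167, 168, 169, 169]
t=12: [167, 167, 166, 165, 164, 164, 167, 167, 166, 165, 164, 164]
t=13: [166, 166, 167, 168, 168, 169, 166, 166, 167, 168, 168, 169]
t=14: [167, 166, 166, 165, 164, 164, 167, 166, 166, 165, 164, 164]
t=15: [166, 166, 167, 168, 168, 169, 166, 166, 167, 168, 168, 169]

Answer: 2
Key observation: The state at step 13, [166, 166, 167, 168, 168, 169, 166, 166, 167, 168, 168, 169], reappears at step 15 — and no state repeats earlier — so the cycle the system enters has period 2.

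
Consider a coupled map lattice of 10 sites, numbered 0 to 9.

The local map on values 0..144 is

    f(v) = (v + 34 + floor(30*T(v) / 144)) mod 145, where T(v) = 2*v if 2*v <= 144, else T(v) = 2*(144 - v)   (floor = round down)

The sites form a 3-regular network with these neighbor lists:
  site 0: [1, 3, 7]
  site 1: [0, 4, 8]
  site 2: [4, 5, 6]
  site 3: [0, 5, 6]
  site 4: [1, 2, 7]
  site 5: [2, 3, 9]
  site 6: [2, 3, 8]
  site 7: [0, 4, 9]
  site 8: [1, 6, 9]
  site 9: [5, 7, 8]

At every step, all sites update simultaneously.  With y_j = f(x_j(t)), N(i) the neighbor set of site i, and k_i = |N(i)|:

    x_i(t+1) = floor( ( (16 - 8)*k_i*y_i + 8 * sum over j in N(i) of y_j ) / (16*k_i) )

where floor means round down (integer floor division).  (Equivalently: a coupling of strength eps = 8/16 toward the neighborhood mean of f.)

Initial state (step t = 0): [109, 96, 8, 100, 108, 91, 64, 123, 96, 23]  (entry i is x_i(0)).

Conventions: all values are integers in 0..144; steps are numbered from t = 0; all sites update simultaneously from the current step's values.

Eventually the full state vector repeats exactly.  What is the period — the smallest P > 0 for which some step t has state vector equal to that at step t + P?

Answer: 3
Key observation: The state at step 52, [28, 28, 28, 28, 28, 28, 28, 28, 28, 28], reappears at step 55 — and no state repeats earlier — so the cycle the system enters has period 3.

Derivation:
t=0: [109, 96, 8, 100, 108, 91, 64, 123, 96, 23]
t=1: [11, 7, 45, 26, 17, 20, 71, 25, 35, 37]
t=2: [54, 53, 90, 75, 63, 73, 108, 66, 85, 78]
t=3: [117, 117, 45, 111, 101, 114, 52, 125, 114, 137]
t=4: [17, 15, 70, 29, 26, 30, 74, 19, 32, 22]
t=5: [60, 62, 113, 82, 76, 83, 116, 62, 82, 68]
t=6: [123, 126, 56, 116, 111, 118, 57, 125, 115, 132]
t=7: [19, 19, 80, 33, 32, 34, 81, 20, 35, 22]
t=8: [63, 67, 120, 87, 83, 88, 121, 65, 85, 70]
t=9: [127, 132, 36, 95, 116, 49, 60, 129, 118, 111]
t=10: [20, 22, 82, 42, 30, 68, 77, 20, 34, 30]
t=11: [67, 69, 127, 101, 82, 116, 121, 66, 87, 83]
t=12: [108, 134, 40, 30, 117, 36, 38, 132, 120, 118]
t=13: [27, 21, 76, 68, 32, 73, 74, 20, 31, 30]
t=14: [78, 69, 127, 122, 83, 125, 126, 68, 84, 83]
t=15: [116, 136, 42, 40, 118, 41, 42, 135, 120, 120]
t=16: [32, 22, 80, 78, 33, 79, 80, 22, 32, 32]
t=17: [84, 72, 130, 129, 85, 129, 129, 72, 86, 86]
t=18: [120, 139, 43, 43, 120, 44, 44, 139, 122, 122]
t=19: [35, 24, 82, 82, 35, 82, 82, 24, 34, 34]
t=20: [87, 75, 131, 131, 87, 131, 131, 75, 89, 89]
t=21: [121, 116, 44, 44, 121, 20, 20, 116, 27, 27]
t=22: [30, 26, 71, 71, 30, 75, 75, 26, 61, 61]
t=23: [83, 80, 125, 125, 83, 133, 133, 80, 114, 114]
t=24: [121, 119, 42, 42, 121, 22, 22, 119, 37, 37]
t=25: [31, 29, 71, 71, 31, 77, 77, 29, 71, 71]
t=26: [85, 85, 125, 125, 85, 136, 136, 85, 124, 124]
t=27: [122, 122, 43, 43, 122, 24, 24, 122, 42, 42]
t=28: [32, 32, 73, 73, 32, 80, 80, 32, 76, 76]
t=29: [88, 88, 127, 127, 88, 138, 138, 88, 128, 128]
t=30: [3, 3, 21, 21, 3, 26, 26, 3, 20, 20]
t=31: [42, 42, 61, 61, 42, 66, 66, 42, 59, 59]
t=32: [97, 97, 117, 117, 97, 123, 123, 97, 114, 114]
t=33: [7, 6, 16, 16, 7, 18, 18, 6, 14, 14]
t=34: [44, 44, 54, 54, 44, 57, 57, 44, 52, 52]
t=35: [98, 97, 109, 109, 98, 111, 111, 97, 106, 106]
t=36: [6, 6, 11, 11, 6, 12, 12, 6, 9, 9]
t=37: [43, 42, 48, 48, 43, 49, 49, 42, 46, 46]
t=38: [95, 94, 101, 101, 95, 102, 102, 94, 98, 98]
t=39: [4, 3, 6, 6, 4, 7, 7, 3, 5, 5]
t=40: [39, 38, 41, 41, 39, 42, 42, 38, 40, 40]
t=41: [88, 88, 91, 91, 88, 92, 92, 88, 90, 90]
t=42: [0, 0, 1, 1, 0, 1, 1, 0, 1, 1]
t=43: [34, 34, 34, 34, 34, 35, 35, 34, 34, 34]
t=44: [82, 82, 82, 82, 82, 82, 82, 82, 82, 82]
t=45: [141, 141, 141, 141, 141, 141, 141, 141, 141, 141]
t=46: [31, 31, 31, 31, 31, 31, 31, 31, 31, 31]
t=47: [77, 77, 77, 77, 77, 77, 77, 77, 77, 77]
t=48: [138, 138, 138, 138, 138, 138, 138, 138, 138, 138]
t=49: [29, 29, 29, 29, 29, 29, 29, 29, 29, 29]
t=50: [75, 75, 75, 75, 75, 75, 75, 75, 75, 75]
t=51: [137, 137, 137, 137, 137, 137, 137, 137, 137, 137]
t=52: [28, 28, 28, 28, 28, 28, 28, 28, 28, 28]
t=53: [73, 73, 73, 73, 73, 73, 73, 73, 73, 73]
t=54: [136, 136, 136, 136, 136, 136, 136, 136, 136, 136]
t=55: [28, 28, 28, 28, 28, 28, 28, 28, 28, 28]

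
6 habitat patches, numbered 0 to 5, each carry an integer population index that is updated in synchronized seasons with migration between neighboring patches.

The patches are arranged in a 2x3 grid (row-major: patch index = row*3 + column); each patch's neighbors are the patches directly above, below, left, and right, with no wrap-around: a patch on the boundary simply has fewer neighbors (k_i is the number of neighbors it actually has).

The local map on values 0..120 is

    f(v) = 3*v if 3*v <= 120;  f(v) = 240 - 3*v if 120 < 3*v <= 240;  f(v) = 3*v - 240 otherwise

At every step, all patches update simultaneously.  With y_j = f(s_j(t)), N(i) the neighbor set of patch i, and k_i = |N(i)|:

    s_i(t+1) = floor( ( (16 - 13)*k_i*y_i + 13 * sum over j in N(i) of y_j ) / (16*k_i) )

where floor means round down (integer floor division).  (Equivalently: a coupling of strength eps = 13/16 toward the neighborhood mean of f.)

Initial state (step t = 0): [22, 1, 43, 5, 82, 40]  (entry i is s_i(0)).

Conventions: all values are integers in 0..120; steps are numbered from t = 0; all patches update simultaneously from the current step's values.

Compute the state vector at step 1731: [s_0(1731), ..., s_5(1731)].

Answer: [54, 54, 54, 54, 54, 54]
Key observation: The state at step 28, [78, 78, 78, 78, 78, 78], reappears at step 32: the system is in a cycle of period 4 from step 28 on.  Therefore the state at step 1731 equals the state at step 28 + ((1731 - 28) mod 4) = 31, which is [54, 54, 54, 54, 54, 54].

Derivation:
t=0: [22, 1, 43, 5, 82, 40]
t=1: [19, 50, 70, 32, 38, 70]
t=2: [86, 71, 54, 87, 79, 64]
t=3: [22, 31, 45, 12, 26, 41]
t=4: [64, 84, 105, 65, 81, 96]
t=5: [32, 36, 38, 29, 29, 40]
t=6: [97, 100, 114, 90, 101, 104]
t=7: [46, 69, 72, 51, 55, 80]
t=8: [67, 60, 17, 88, 46, 40]
t=9: [41, 63, 82, 61, 74, 84]
t=10: [65, 47, 26, 65, 35, 12]
t=11: [66, 80, 69, 69, 68, 81]
t=12: [21, 30, 7, 37, 16, 28]
t=13: [93, 52, 74, 65, 86, 43]
t=14: [59, 36, 82, 31, 68, 35]
t=15: [93, 48, 87, 57, 89, 36]
t=16: [74, 41, 86, 39, 79, 39]
t=17: [98, 32, 98, 30, 95, 30]
t=18: [85, 59, 85, 57, 83, 57]
t=19: [56, 22, 56, 22, 56, 22]
t=20: [67, 70, 67, 70, 67, 70]
t=21: [31, 37, 31, 37, 31, 37]
t=22: [107, 96, 107, 96, 107, 96]
t=23: [54, 74, 54, 74, 54, 74]
t=24: [29, 66, 29, 66, 29, 66]
t=25: [50, 78, 50, 78, 50, 78]
t=26: [21, 74, 21, 74, 21, 74]
t=27: [26, 54, 26, 54, 26, 54]
t=28: [78, 78, 78, 78, 78, 78]
t=29: [6, 6, 6, 6, 6, 6]
t=30: [18, 18, 18, 18, 18, 18]
t=31: [54, 54, 54, 54, 54, 54]
t=32: [78, 78, 78, 78, 78, 78]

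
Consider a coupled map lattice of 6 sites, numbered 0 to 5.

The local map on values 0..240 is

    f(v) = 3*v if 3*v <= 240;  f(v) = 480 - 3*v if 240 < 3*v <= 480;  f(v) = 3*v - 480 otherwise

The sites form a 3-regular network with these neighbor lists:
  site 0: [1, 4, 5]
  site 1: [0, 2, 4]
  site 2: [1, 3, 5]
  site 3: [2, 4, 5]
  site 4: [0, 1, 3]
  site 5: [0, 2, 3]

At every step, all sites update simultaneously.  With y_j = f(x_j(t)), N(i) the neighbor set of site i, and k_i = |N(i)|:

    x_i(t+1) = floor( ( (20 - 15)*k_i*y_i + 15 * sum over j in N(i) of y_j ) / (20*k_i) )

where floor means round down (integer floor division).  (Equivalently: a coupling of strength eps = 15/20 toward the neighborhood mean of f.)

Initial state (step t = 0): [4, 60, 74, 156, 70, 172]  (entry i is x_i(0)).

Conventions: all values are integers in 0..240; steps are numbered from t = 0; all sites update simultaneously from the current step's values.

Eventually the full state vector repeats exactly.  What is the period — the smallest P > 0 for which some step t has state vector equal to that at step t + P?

Answer: 14
Key observation: The state at step 26, [102, 102, 174, 174, 102, 174], reappears at step 40 — and no state repeats earlier — so the cycle the system enters has period 14.

Derivation:
t=0: [4, 60, 74, 156, 70, 172]
t=1: [109, 156, 112, 120, 103, 70]
t=2: [136, 120, 121, 161, 114, 156]
t=3: [85, 111, 63, 67, 83, 51]
t=4: [189, 198, 172, 193, 201, 192]
t=5: [105, 90, 86, 88, 105, 79]
t=6: [194, 190, 221, 210, 189, 210]
t=7: [107, 115, 143, 142, 107, 146]
t=8: [123, 126, 70, 76, 126, 76]
t=9: [135, 131, 192, 192, 135, 194]
t=10: [84, 83, 95, 92, 83, 92]
t=11: [223, 221, 208, 208, 223, 207]
t=12: [175, 176, 153, 154, 176, 154]
t=13: [39, 40, 26, 26, 39, 25]
t=14: [107, 108, 87, 87, 108, 87]
t=15: [172, 172, 203, 203, 172, 204]
t=16: [60, 59, 106, 106, 59, 106]
t=17: [174, 174, 165, 165, 174, 166]
t=18: [36, 35, 22, 22, 35, 22]
t=19: [96, 96, 75, 75, 96, 76]
t=20: [201, 200, 217, 217, 200, 217]
t=21: [133, 133, 158, 158, 133, 159]
t=22: [61, 62, 24, 24, 62, 24]
t=23: [156, 156, 100, 100, 156, 99]
t=24: [54, 54, 138, 138, 54, 138]
t=25: [138, 138, 90, 90, 138, 90]
t=26: [102, 102, 174, 174, 102, 174]
t=27: [141, 141, 75, 75, 141, 75]
t=28: [99, 99, 183, 183, 99, 183]
t=29: [154, 154, 97, 97, 154, 97]
t=30: [60, 60, 146, 146, 60, 146]
t=31: [145, 145, 76, 76, 145, 76]
t=32: [90, 90, 182, 182, 90, 182]
t=33: [174, 174, 102, 102, 174, 102]
t=34: [75, 75, 141, 141, 75, 141]
t=35: [183, 183, 99, 99, 183, 99]
t=36: [97, 97, 154, 154, 97, 154]
t=37: [146, 146, 60, 60, 146, 60]
t=38: [76, 76, 145, 145, 76, 145]
t=39: [182, 182, 90, 90, 182, 90]
t=40: [102, 102, 174, 174, 102, 174]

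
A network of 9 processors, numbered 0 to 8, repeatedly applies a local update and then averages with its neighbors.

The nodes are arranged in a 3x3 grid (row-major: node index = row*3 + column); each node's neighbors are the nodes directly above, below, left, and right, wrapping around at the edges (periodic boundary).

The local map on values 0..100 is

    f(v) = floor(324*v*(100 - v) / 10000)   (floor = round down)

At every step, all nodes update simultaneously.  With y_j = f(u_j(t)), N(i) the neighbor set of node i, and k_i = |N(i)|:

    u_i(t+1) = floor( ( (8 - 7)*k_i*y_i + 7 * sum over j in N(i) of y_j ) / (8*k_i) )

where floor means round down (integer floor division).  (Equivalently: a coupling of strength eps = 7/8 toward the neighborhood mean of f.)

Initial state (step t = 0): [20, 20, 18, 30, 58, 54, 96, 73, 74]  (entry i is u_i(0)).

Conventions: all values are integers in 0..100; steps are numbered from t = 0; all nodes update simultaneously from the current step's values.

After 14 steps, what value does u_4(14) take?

Answer: u_4(14) = 80

Derivation:
t=0: [20, 20, 18, 30, 58, 54, 96, 73, 74]
t=1: [45, 58, 59, 56, 67, 65, 54, 52, 51]
t=2: [78, 77, 77, 76, 76, 76, 79, 77, 78]
t=3: [56, 57, 56, 56, 58, 57, 56, 56, 56]
t=4: [79, 78, 79, 78, 78, 78, 79, 78, 79]
t=5: [53, 54, 53, 54, 55, 54, 53, 54, 53]
t=6: [80, 80, 80, 80, 80, 80, 80, 80, 80]
t=7: [51, 51, 51, 51, 51, 51, 51, 51, 51]
t=8: [80, 80, 80, 80, 80, 80, 80, 80, 80]
t=9: [51, 51, 51, 51, 51, 51, 51, 51, 51]
t=10: [80, 80, 80, 80, 80, 80, 80, 80, 80]
t=11: [51, 51, 51, 51, 51, 51, 51, 51, 51]
t=12: [80, 80, 80, 80, 80, 80, 80, 80, 80]
t=13: [51, 51, 51, 51, 51, 51, 51, 51, 51]
t=14: [80, 80, 80, 80, 80, 80, 80, 80, 80]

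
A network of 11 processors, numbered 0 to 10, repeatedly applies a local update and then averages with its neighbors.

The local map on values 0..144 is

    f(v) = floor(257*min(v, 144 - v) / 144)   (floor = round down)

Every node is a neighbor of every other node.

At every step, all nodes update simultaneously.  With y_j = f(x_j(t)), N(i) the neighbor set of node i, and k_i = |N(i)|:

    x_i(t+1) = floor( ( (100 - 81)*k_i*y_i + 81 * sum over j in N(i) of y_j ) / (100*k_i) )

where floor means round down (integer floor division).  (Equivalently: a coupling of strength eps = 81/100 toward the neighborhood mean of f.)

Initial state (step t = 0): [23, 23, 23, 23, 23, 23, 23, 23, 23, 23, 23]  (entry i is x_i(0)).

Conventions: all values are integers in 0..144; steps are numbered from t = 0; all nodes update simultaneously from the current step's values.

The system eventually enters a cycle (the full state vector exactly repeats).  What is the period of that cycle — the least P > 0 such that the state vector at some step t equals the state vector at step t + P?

Simulating step by step:
t=0: [23, 23, 23, 23, 23, 23, 23, 23, 23, 23, 23]
t=1: [41, 41, 41, 41, 41, 41, 41, 41, 41, 41, 41]
t=2: [73, 73, 73, 73, 73, 73, 73, 73, 73, 73, 73]
t=3: [126, 126, 126, 126, 126, 126, 126, 126, 126, 126, 126]
t=4: [32, 32, 32, 32, 32, 32, 32, 32, 32, 32, 32]
t=5: [57, 57, 57, 57, 57, 57, 57, 57, 57, 57, 57]
t=6: [101, 101, 101, 101, 101, 101, 101, 101, 101, 101, 101]
t=7: [76, 76, 76, 76, 76, 76, 76, 76, 76, 76, 76]
t=8: [121, 121, 121, 121, 121, 121, 121, 121, 121, 121, 121]
t=9: [41, 41, 41, 41, 41, 41, 41, 41, 41, 41, 41]

Answer: 8
Key observation: The state at step 1, [41, 41, 41, 41, 41, 41, 41, 41, 41, 41, 41], reappears at step 9 — and no state repeats earlier — so the cycle the system enters has period 8.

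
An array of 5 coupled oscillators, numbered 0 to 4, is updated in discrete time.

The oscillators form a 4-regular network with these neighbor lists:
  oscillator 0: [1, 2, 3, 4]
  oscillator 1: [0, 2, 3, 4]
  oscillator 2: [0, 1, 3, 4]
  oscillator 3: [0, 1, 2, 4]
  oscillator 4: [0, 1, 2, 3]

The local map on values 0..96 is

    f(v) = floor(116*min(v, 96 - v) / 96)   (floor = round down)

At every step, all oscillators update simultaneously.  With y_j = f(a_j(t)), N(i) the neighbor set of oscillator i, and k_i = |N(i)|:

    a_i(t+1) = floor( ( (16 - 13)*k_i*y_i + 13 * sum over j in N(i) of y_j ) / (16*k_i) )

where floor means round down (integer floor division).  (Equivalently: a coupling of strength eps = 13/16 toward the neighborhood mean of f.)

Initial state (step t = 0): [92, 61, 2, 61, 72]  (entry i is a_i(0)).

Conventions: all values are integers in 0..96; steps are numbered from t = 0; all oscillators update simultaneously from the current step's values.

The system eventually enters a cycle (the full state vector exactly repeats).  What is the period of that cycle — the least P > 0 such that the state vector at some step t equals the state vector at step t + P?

Simulating step by step:
t=0: [92, 61, 2, 61, 72]
t=1: [24, 23, 24, 23, 23]
t=2: [27, 27, 27, 27, 27]
t=3: [32, 32, 32, 32, 32]
t=4: [38, 38, 38, 38, 38]
t=5: [45, 45, 45, 45, 45]
t=6: [54, 54, 54, 54, 54]
t=7: [50, 50, 50, 50, 50]
t=8: [55, 55, 55, 55, 55]
t=9: [49, 49, 49, 49, 49]
t=10: [56, 56, 56, 56, 56]
t=11: [48, 48, 48, 48, 48]
t=12: [58, 58, 58, 58, 58]
t=13: [45, 45, 45, 45, 45]

Answer: 8
Key observation: The state at step 5, [45, 45, 45, 45, 45], reappears at step 13 — and no state repeats earlier — so the cycle the system enters has period 8.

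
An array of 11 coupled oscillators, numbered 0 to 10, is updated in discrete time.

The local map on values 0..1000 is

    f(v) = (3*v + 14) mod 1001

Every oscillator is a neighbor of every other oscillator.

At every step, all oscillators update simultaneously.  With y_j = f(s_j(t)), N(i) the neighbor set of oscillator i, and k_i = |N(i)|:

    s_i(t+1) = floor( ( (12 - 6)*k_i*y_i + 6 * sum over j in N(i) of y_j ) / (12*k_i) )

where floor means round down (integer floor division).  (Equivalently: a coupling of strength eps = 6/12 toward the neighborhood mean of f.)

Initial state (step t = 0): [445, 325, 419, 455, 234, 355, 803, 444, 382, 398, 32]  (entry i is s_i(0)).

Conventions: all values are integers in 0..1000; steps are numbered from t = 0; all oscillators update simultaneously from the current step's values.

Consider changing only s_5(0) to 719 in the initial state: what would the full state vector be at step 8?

Simulating step by step:
t=0: [445, 325, 419, 455, 234, 719, 803, 444, 382, 398, 32]
t=1: [362, 650, 327, 375, 527, 281, 395, 360, 277, 298, 255]
t=2: [368, 756, 771, 385, 590, 709, 412, 365, 703, 732, 674]
t=3: [179, 252, 272, 202, 478, 189, 238, 175, 181, 220, 141]
t=4: [584, 683, 710, 615, 537, 598, 664, 579, 587, 640, 533]
t=5: [660, 343, 380, 702, 597, 679, 318, 654, 664, 736, 591]
t=6: [702, 274, 324, 308, 617, 277, 691, 694, 257, 354, 609]
t=7: [376, 699, 767, 745, 712, 703, 361, 365, 676, 357, 701]
t=8: [139, 125, 216, 187, 142, 130, 119, 124, 94, 113, 127]

Answer: [139, 125, 216, 187, 142, 130, 119, 124, 94, 113, 127]
Key observation: This trace re-runs the system from the modified initial state.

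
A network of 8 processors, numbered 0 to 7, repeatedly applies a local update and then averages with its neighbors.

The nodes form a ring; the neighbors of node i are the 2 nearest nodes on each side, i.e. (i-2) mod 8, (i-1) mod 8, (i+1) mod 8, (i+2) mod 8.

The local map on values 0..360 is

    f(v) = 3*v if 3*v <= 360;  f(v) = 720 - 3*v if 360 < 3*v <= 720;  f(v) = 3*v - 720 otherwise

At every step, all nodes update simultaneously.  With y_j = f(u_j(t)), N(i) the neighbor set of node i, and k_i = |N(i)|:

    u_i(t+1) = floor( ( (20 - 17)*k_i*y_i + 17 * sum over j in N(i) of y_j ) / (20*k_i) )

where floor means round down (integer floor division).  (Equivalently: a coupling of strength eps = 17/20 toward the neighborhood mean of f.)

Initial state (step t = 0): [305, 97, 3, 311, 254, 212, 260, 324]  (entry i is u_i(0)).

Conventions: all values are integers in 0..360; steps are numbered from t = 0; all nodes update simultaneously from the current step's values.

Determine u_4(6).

Answer: u_4(6) = 271

Derivation:
t=0: [305, 97, 3, 311, 254, 212, 260, 324]
t=1: [159, 185, 158, 122, 84, 133, 130, 171]
t=2: [237, 247, 252, 262, 303, 291, 266, 256]
t=3: [40, 36, 65, 94, 99, 103, 96, 62]
t=4: [183, 182, 200, 235, 272, 270, 237, 203]
t=5: [113, 114, 114, 104, 64, 62, 100, 111]
t=6: [330, 333, 303, 272, 271, 269, 268, 297]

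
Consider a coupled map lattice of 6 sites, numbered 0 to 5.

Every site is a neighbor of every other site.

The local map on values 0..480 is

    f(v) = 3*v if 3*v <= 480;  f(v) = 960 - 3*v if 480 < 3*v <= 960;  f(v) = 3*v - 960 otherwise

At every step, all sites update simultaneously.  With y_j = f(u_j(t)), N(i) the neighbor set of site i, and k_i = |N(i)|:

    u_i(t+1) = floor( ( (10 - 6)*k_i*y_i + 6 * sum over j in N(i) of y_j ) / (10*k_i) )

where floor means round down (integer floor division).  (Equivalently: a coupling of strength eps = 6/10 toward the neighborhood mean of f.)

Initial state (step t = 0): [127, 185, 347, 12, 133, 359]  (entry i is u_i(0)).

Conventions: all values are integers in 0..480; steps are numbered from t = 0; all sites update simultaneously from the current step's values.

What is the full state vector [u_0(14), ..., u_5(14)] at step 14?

Answer: [50, 50, 55, 55, 50, 52]

Derivation:
t=0: [127, 185, 347, 12, 133, 359]
t=1: [276, 283, 192, 180, 282, 203]
t=2: [218, 212, 288, 299, 213, 279]
t=3: [233, 238, 174, 165, 237, 182]
t=4: [321, 317, 371, 378, 318, 364]
t=5: [58, 59, 100, 105, 58, 94]
t=6: [219, 220, 254, 258, 219, 249]
t=7: [265, 264, 235, 232, 265, 240]
t=8: [197, 197, 222, 224, 197, 218]
t=9: [342, 342, 321, 320, 342, 325]
t=10: [44, 44, 26, 25, 44, 30]
t=11: [113, 113, 98, 97, 113, 101]
t=12: [323, 323, 310, 310, 323, 313]
t=13: [15, 15, 21, 21, 15, 18]
t=14: [50, 50, 55, 55, 50, 52]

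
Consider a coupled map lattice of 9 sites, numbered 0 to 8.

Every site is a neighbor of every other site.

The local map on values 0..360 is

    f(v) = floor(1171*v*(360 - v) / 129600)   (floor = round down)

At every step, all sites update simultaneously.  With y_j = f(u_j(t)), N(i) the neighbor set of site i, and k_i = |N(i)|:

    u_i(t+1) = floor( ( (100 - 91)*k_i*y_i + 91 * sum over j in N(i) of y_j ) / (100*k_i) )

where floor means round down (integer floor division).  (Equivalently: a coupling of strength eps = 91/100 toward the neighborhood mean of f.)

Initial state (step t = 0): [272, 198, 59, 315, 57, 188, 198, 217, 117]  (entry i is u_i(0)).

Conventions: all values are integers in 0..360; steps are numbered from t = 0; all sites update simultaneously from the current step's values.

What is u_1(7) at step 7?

Simulating step by step:
t=0: [272, 198, 59, 315, 57, 188, 198, 217, 117]
t=1: [229, 228, 231, 231, 231, 228, 228, 228, 228]
t=2: [270, 270, 270, 270, 270, 270, 270, 270, 270]
t=3: [219, 219, 219, 219, 219, 219, 219, 219, 219]
t=4: [279, 279, 279, 279, 279, 279, 279, 279, 279]
t=5: [204, 204, 204, 204, 204, 204, 204, 204, 204]
t=6: [287, 287, 287, 287, 287, 287, 287, 287, 287]
t=7: [189, 189, 189, 189, 189, 189, 189, 189, 189]

Answer: u_1(7) = 189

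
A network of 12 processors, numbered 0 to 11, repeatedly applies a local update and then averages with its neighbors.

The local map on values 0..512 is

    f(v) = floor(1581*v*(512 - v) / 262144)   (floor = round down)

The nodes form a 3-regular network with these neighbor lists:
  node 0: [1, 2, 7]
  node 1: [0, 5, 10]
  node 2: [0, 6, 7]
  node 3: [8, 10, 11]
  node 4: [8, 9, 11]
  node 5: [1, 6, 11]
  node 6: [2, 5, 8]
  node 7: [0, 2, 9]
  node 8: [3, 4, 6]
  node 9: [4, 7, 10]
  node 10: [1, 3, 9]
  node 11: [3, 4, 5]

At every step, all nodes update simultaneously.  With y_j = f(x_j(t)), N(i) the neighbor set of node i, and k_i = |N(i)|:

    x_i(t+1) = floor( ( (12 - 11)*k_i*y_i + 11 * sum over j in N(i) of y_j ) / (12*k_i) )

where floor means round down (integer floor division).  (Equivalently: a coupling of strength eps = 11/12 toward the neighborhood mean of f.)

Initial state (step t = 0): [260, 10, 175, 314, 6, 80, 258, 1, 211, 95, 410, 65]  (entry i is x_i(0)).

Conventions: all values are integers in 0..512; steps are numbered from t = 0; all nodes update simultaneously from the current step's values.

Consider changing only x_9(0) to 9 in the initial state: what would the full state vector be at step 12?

Simulating step by step:
t=0: [260, 10, 175, 314, 6, 80, 258, 1, 211, 9, 410, 65]
t=1: [151, 263, 271, 278, 180, 200, 321, 237, 272, 85, 152, 197]
t=2: [387, 348, 365, 367, 330, 378, 385, 319, 375, 349, 334, 375]
t=3: [341, 320, 319, 324, 323, 314, 310, 323, 323, 361, 337, 327]
t=4: [368, 360, 365, 362, 354, 370, 371, 351, 370, 360, 355, 369]
t=5: [330, 324, 324, 323, 322, 320, 318, 325, 325, 337, 329, 325]
t=6: [366, 365, 366, 365, 362, 368, 368, 361, 369, 364, 363, 368]
t=7: [324, 322, 322, 321, 320, 320, 319, 323, 322, 326, 323, 322]
t=8: [367, 368, 368, 368, 367, 369, 368, 366, 369, 368, 367, 369]
t=9: [320, 319, 320, 318, 318, 318, 318, 319, 319, 320, 319, 318]
t=10: [370, 371, 370, 371, 371, 371, 371, 370, 371, 371, 371, 372]
t=11: [315, 315, 315, 314, 314, 314, 315, 315, 315, 315, 315, 314]
t=12: [374, 374, 374, 374, 374, 374, 374, 374, 374, 374, 374, 374]

Answer: [374, 374, 374, 374, 374, 374, 374, 374, 374, 374, 374, 374]
Key observation: This trace re-runs the system from the modified initial state.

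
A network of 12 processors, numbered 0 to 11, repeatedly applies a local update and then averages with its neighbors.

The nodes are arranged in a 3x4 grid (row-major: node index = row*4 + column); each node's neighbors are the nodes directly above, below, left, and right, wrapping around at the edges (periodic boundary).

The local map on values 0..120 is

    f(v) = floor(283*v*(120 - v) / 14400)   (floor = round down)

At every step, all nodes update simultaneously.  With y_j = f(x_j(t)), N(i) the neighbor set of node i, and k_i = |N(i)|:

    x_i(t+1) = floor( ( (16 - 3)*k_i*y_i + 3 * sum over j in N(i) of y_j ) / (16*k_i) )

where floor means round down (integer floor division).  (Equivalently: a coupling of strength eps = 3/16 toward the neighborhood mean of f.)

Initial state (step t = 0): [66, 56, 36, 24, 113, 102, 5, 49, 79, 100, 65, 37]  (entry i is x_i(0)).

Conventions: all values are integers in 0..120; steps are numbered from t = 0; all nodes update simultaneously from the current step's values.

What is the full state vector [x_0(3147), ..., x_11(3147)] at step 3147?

Simulating step by step:
t=0: [66, 56, 36, 24, 113, 102, 5, 49, 79, 100, 65, 37]
t=1: [65, 66, 57, 48, 23, 35, 19, 61, 59, 42, 64, 60]
t=2: [68, 69, 68, 67, 47, 57, 42, 67, 68, 64, 68, 69]
t=3: [68, 69, 68, 69, 67, 69, 64, 68, 68, 69, 68, 69]
t=4: [69, 69, 69, 69, 69, 69, 69, 69, 69, 69, 69, 69]
t=5: [69, 69, 69, 69, 69, 69, 69, 69, 69, 69, 69, 69]

Answer: [69, 69, 69, 69, 69, 69, 69, 69, 69, 69, 69, 69]
Key observation: The state at step 4, [69, 69, 69, 69, 69, 69, 69, 69, 69, 69, 69, 69], reappears at step 5: the system is in a cycle of period 1 from step 4 on.  Therefore the state at step 3147 equals the state at step 4 + ((3147 - 4) mod 1) = 4, which is [69, 69, 69, 69, 69, 69, 69, 69, 69, 69, 69, 69].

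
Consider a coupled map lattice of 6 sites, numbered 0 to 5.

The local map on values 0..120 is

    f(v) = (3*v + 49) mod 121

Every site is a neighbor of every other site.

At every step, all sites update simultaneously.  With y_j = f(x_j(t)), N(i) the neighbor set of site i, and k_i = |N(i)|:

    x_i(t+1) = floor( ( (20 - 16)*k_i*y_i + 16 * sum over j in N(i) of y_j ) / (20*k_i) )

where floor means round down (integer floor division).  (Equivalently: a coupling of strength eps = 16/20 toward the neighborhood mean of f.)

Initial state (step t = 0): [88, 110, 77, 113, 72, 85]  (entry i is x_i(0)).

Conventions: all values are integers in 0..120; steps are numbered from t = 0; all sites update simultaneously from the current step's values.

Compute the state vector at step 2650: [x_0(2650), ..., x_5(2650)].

Answer: [10, 10, 10, 10, 10, 10]
Key observation: The state at step 2, [44, 44, 44, 44, 44, 44], reappears at step 7: the system is in a cycle of period 5 from step 2 on.  Therefore the state at step 2650 equals the state at step 2 + ((2650 - 2) mod 5) = 5, which is [10, 10, 10, 10, 10, 10].

Derivation:
t=0: [88, 110, 77, 113, 72, 85]
t=1: [40, 38, 39, 38, 38, 40]
t=2: [44, 44, 44, 44, 44, 44]
t=3: [60, 60, 60, 60, 60, 60]
t=4: [108, 108, 108, 108, 108, 108]
t=5: [10, 10, 10, 10, 10, 10]
t=6: [79, 79, 79, 79, 79, 79]
t=7: [44, 44, 44, 44, 44, 44]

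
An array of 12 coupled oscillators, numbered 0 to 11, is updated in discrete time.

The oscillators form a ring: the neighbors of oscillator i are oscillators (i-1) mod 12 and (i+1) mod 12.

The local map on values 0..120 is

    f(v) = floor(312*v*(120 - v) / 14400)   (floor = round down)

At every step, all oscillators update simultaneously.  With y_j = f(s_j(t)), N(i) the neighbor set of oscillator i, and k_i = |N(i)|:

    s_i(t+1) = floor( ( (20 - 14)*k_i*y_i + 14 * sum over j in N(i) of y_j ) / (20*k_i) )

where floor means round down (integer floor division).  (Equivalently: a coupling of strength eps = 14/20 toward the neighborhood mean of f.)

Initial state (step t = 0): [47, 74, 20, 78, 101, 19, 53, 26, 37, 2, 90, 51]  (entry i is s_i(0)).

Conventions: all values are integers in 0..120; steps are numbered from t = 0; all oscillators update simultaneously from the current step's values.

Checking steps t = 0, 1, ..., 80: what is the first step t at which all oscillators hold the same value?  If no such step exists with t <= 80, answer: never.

Simulating step by step:
t=0: [47, 74, 20, 78, 101, 19, 53, 26, 37, 2, 90, 51]  (not all equal)
t=1: [74, 62, 62, 50, 51, 53, 55, 65, 39, 44, 45, 69]  (not all equal)
t=2: [75, 75, 76, 76, 75, 76, 76, 73, 72, 70, 73, 73]  (not all equal)
t=3: [73, 72, 72, 72, 72, 72, 72, 73, 74, 74, 74, 73]  (not all equal)
t=4: [74, 74, 74, 74, 74, 74, 74, 73, 73, 73, 73, 73]  (not all equal)
t=5: [73, 73, 73, 73, 73, 73, 73, 73, 74, 74, 74, 73]  (not all equal)
t=6: [74, 74, 74, 74, 74, 74, 74, 73, 73, 73, 73, 73]  (not all equal)

Answer: never
Key observation: The state at step 4 reappears at step 6 — the system is in a cycle of period 2 from step 4 on.  No step 0..6 is synchronized, and the cycle repeats forever, so no step up to 80 (or ever) has all oscillators equal.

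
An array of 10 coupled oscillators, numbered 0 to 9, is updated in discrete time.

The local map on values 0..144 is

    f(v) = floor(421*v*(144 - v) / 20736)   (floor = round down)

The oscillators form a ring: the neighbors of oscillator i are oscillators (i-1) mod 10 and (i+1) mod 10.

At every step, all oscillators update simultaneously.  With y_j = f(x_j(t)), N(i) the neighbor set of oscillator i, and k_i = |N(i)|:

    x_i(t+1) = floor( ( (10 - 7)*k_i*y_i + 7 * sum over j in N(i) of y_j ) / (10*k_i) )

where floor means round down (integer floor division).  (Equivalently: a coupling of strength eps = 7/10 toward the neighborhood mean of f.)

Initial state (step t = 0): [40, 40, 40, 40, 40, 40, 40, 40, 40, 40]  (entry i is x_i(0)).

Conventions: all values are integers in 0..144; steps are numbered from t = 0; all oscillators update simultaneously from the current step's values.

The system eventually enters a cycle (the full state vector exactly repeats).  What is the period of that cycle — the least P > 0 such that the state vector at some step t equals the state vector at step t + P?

Answer: 2
Key observation: The state at step 12, [97, 97, 97, 97, 97, 97, 97, 97, 97, 97], reappears at step 14 — and no state repeats earlier — so the cycle the system enters has period 2.

Derivation:
t=0: [40, 40, 40, 40, 40, 40, 40, 40, 40, 40]
t=1: [84, 84, 84, 84, 84, 84, 84, 84, 84, 84]
t=2: [102, 102, 102, 102, 102, 102, 102, 102, 102, 102]
t=3: [86, 86, 86, 86, 86, 86, 86, 86, 86, 86]
t=4: [101, 101, 101, 101, 101, 101, 101, 101, 101, 101]
t=5: [88, 88, 88, 88, 88, 88, 88, 88, 88, 88]
t=6: [100, 100, 100, 100, 100, 100, 100, 100, 100, 100]
t=7: [89, 89, 89, 89, 89, 89, 89, 89, 89, 89]
t=8: [99, 99, 99, 99, 99, 99, 99, 99, 99, 99]
t=9: [90, 90, 90, 90, 90, 90, 90, 90, 90, 90]
t=10: [98, 98, 98, 98, 98, 98, 98, 98, 98, 98]
t=11: [91, 91, 91, 91, 91, 91, 91, 91, 91, 91]
t=12: [97, 97, 97, 97, 97, 97, 97, 97, 97, 97]
t=13: [92, 92, 92, 92, 92, 92, 92, 92, 92, 92]
t=14: [97, 97, 97, 97, 97, 97, 97, 97, 97, 97]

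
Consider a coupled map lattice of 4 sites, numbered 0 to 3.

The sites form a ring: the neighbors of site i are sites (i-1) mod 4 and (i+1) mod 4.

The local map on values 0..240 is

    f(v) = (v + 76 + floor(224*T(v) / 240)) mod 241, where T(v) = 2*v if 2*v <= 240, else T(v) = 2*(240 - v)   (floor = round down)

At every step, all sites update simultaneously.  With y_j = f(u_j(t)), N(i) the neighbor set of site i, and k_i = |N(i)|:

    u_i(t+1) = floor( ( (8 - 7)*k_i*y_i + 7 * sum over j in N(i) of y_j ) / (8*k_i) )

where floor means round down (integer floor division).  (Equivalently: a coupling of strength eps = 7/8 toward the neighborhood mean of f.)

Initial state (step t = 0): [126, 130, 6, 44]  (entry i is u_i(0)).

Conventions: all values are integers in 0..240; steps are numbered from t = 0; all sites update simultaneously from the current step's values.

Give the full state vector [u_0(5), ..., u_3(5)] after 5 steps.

Answer: [158, 152, 158, 152]

Derivation:
t=0: [126, 130, 6, 44]
t=1: [184, 137, 174, 141]
t=2: [157, 132, 158, 131]
t=3: [165, 148, 165, 148]
t=4: [152, 141, 152, 141]
t=5: [158, 152, 158, 152]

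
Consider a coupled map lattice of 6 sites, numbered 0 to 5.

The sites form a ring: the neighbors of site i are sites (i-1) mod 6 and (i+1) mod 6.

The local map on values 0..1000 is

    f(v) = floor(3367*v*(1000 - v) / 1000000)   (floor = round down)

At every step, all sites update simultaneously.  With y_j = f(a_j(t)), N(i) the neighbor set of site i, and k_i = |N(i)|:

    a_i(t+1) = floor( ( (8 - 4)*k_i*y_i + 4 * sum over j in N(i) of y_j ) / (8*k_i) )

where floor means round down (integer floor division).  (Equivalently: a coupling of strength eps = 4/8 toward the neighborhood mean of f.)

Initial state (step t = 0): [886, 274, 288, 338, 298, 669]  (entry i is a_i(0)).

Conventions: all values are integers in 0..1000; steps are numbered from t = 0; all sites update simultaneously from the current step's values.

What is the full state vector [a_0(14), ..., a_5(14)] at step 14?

Simulating step by step:
t=0: [886, 274, 288, 338, 298, 669]
t=1: [523, 592, 700, 725, 726, 633]
t=2: [818, 793, 724, 679, 697, 768]
t=3: [538, 569, 657, 712, 688, 602]
t=4: [825, 811, 757, 715, 735, 792]
t=5: [510, 534, 610, 661, 637, 562]
t=6: [836, 829, 798, 771, 784, 818]
t=7: [475, 489, 538, 575, 558, 508]
t=8: [840, 839, 833, 827, 830, 837]
t=9: [454, 457, 467, 476, 472, 461]
t=10: [834, 835, 837, 838, 838, 836]
t=11: [464, 462, 459, 457, 458, 461]
t=12: [836, 836, 835, 835, 835, 836]
t=13: [461, 461, 462, 463, 462, 461]
t=14: [836, 836, 836, 836, 836, 836]

Answer: [836, 836, 836, 836, 836, 836]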